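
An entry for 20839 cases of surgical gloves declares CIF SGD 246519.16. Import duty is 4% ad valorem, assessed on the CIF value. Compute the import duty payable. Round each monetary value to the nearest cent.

Import duty = 246519.16 × 4% = 9860.77

Import duty: SGD 9860.77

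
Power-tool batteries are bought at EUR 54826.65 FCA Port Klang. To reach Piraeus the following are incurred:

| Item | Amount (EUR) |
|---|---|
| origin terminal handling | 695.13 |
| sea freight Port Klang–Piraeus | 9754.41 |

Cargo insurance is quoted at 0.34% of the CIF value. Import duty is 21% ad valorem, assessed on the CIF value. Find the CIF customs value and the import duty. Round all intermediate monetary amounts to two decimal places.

CIF value: EUR 65498.89; import duty: EUR 13754.77

Let C be the CIF value. C = FCA price + pre-shipment costs + freight + 0.34% × C
C − 0.34% × C = 54826.65 + 695.13 + 9754.41
0.9966 × C = 65276.19
C = 65276.19 / 0.9966 = 65498.89
Insurance premium = 0.34% × 65498.89 = 222.70
Import duty = 65498.89 × 21% = 13754.77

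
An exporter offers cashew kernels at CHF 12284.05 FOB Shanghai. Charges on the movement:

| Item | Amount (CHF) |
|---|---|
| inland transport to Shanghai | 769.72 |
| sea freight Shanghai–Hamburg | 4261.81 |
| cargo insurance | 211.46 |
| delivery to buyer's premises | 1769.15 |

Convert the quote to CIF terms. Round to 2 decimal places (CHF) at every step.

CIF price: CHF 16757.32

Not relevant to the conversion: inland to port — on the seller under both FOB and CIF; already in the FOB price and stays in the CIF price. delivery — on the buyer under both terms; not part of either seller's price.
From FOB to CIF, the seller additionally bears: freight, insurance.
CIF price = 12284.05 + 4261.81 + 211.46 = 16757.32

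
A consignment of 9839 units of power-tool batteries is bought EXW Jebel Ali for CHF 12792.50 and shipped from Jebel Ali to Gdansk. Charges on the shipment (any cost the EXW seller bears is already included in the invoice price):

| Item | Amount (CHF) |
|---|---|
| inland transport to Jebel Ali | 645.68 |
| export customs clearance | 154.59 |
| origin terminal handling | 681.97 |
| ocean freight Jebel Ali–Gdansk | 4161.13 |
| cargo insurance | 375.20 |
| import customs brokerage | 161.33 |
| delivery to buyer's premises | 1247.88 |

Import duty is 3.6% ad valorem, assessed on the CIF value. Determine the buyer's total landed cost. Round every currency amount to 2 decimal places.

EXW: the seller makes goods available at their premises; the buyer bears all onward costs.
CIF value = EXW price + inland to port + export clearance + origin terminal + freight + insurance = 12792.50 + 645.68 + 154.59 + 681.97 + 4161.13 + 375.20 = 18811.07
Import duty = 18811.07 × 3.6% = 677.20
Buyer bears: inland to port 645.68 + export clearance 154.59 + origin terminal 681.97 + freight 4161.13 + insurance 375.20 + brokerage 161.33 + delivery 1247.88 + duty 677.20 = 8104.98
Landed cost = invoice 12792.50 + 8104.98 = 20897.48

Total landed cost: CHF 20897.48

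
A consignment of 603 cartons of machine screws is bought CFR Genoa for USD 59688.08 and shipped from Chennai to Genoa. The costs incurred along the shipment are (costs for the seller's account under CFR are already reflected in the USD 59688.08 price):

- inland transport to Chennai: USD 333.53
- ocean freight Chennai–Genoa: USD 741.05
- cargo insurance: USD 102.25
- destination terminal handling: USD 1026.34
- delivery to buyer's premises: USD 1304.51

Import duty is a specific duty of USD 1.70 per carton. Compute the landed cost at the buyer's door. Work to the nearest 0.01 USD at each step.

Total landed cost: USD 63146.28

CFR: the seller pays costs through ocean freight to the destination port, but not insurance.
Already in the invoice (seller's account under CFR): inland to port, freight — exclude.
CIF value = CFR price + insurance = 59688.08 + 102.25 = 59790.33
Import duty = 603 × 1.70 = 1025.10
Buyer bears: insurance 102.25 + destination terminal 1026.34 + delivery 1304.51 + duty 1025.10 = 3458.20
Landed cost = invoice 59688.08 + 3458.20 = 63146.28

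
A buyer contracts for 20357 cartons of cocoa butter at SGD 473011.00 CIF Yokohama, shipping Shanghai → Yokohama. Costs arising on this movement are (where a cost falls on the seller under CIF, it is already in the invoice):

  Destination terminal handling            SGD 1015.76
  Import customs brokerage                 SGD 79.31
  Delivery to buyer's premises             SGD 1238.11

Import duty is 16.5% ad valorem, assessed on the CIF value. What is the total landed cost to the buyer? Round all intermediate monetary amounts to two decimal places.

CIF: the seller pays costs through ocean freight and marine insurance to the destination port.
The CIF price already equals the CIF value: 473011.00
Import duty = 473011.00 × 16.5% = 78046.82
Buyer bears: destination terminal 1015.76 + brokerage 79.31 + delivery 1238.11 + duty 78046.82 = 80380.00
Landed cost = invoice 473011.00 + 80380.00 = 553391.00

Total landed cost: SGD 553391.00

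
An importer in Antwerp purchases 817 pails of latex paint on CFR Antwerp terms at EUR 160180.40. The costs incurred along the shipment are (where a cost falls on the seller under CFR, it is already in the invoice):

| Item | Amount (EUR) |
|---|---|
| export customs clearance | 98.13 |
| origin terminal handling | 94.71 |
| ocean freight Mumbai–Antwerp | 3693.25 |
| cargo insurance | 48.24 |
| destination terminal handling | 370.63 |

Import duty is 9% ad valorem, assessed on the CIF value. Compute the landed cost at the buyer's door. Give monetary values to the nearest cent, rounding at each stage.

Total landed cost: EUR 175019.85

CFR: the seller pays costs through ocean freight to the destination port, but not insurance.
Already in the invoice (seller's account under CFR): export clearance, origin terminal, freight — exclude.
CIF value = CFR price + insurance = 160180.40 + 48.24 = 160228.64
Import duty = 160228.64 × 9% = 14420.58
Buyer bears: insurance 48.24 + destination terminal 370.63 + duty 14420.58 = 14839.45
Landed cost = invoice 160180.40 + 14839.45 = 175019.85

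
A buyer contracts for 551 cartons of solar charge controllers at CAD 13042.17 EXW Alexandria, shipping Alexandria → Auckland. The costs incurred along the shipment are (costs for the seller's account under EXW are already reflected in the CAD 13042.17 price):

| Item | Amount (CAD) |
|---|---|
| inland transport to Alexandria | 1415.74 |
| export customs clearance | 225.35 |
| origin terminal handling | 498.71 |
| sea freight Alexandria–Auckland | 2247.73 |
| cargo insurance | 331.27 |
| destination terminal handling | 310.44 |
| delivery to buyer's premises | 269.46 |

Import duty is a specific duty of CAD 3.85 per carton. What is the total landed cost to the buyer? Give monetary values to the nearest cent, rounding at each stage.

EXW: the seller makes goods available at their premises; the buyer bears all onward costs.
CIF value = EXW price + inland to port + export clearance + origin terminal + freight + insurance = 13042.17 + 1415.74 + 225.35 + 498.71 + 2247.73 + 331.27 = 17760.97
Import duty = 551 × 3.85 = 2121.35
Buyer bears: inland to port 1415.74 + export clearance 225.35 + origin terminal 498.71 + freight 2247.73 + insurance 331.27 + destination terminal 310.44 + delivery 269.46 + duty 2121.35 = 7420.05
Landed cost = invoice 13042.17 + 7420.05 = 20462.22

Total landed cost: CAD 20462.22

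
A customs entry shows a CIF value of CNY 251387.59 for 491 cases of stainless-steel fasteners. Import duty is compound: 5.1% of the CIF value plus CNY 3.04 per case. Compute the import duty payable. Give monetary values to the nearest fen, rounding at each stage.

Ad valorem component: 251387.59 × 5.1% = 12820.77
Specific component: 491 × 3.04 = 1492.64
Import duty = 12820.77 + 1492.64 = 14313.41

Import duty: CNY 14313.41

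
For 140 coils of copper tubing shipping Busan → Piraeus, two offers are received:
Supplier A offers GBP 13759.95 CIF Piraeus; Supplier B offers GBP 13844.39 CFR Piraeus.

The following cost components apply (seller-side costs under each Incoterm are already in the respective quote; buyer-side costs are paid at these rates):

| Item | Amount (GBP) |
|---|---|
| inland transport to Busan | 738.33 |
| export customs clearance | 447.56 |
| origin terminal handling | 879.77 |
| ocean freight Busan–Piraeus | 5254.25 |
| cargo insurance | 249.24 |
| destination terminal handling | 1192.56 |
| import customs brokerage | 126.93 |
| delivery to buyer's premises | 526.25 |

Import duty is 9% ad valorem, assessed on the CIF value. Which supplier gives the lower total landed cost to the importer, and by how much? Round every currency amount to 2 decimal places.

Supplier A (CIF):
The CIF price already equals the CIF value: 13759.95
Import duty = 13759.95 × 9% = 1238.40
Buyer bears (A): 1192.56 + 126.93 + 526.25 = 1845.74
Landed cost (A) = invoice 13759.95 + 1845.74 + duty 1238.40 = 16844.09
Supplier B (CFR):
CIF value = CFR price + insurance = 13844.39 + 249.24 = 14093.63
Import duty = 14093.63 × 9% = 1268.43
Buyer bears (B): 249.24 + 1192.56 + 126.93 + 526.25 = 2094.98
Landed cost (B) = invoice 13844.39 + 2094.98 + duty 1268.43 = 17207.80
Difference = |16844.09 − 17207.80| = 363.71

Supplier A is cheaper by GBP 363.71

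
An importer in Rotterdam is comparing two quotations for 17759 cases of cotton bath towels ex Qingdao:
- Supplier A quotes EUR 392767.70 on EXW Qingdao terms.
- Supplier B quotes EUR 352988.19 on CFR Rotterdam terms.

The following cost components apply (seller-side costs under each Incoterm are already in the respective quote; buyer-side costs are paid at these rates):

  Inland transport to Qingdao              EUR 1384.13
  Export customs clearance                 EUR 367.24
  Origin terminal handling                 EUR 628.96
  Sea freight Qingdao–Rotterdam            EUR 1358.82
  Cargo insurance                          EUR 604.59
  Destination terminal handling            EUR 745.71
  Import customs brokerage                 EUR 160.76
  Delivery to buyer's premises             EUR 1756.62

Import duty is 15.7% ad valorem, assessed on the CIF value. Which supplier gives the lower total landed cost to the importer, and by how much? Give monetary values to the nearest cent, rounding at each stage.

Supplier B is cheaper by EUR 50351.09

Supplier A (EXW):
CIF value = EXW price + inland to port + export clearance + origin terminal + freight + insurance = 392767.70 + 1384.13 + 367.24 + 628.96 + 1358.82 + 604.59 = 397111.44
Import duty = 397111.44 × 15.7% = 62346.50
Buyer bears (A): 1384.13 + 367.24 + 628.96 + 1358.82 + 604.59 + 745.71 + 160.76 + 1756.62 = 7006.83
Landed cost (A) = invoice 392767.70 + 7006.83 + duty 62346.50 = 462121.03
Supplier B (CFR):
CIF value = CFR price + insurance = 352988.19 + 604.59 = 353592.78
Import duty = 353592.78 × 15.7% = 55514.07
Buyer bears (B): 604.59 + 745.71 + 160.76 + 1756.62 = 3267.68
Landed cost (B) = invoice 352988.19 + 3267.68 + duty 55514.07 = 411769.94
Difference = |462121.03 − 411769.94| = 50351.09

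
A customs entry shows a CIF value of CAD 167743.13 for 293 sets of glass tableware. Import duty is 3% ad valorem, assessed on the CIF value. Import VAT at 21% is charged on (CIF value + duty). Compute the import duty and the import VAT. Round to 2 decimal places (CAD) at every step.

Import duty: CAD 5032.29; import VAT: CAD 36282.84

Import duty = 167743.13 × 3% = 5032.29
VAT base = CIF + duty = 167743.13 + 5032.29 = 172775.42
Import VAT = 172775.42 × 21% = 36282.84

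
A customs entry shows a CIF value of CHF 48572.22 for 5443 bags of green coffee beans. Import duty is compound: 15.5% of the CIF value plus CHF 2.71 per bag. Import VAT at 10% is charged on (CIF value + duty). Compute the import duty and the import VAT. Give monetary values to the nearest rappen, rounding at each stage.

Import duty: CHF 22279.22; import VAT: CHF 7085.14

Ad valorem component: 48572.22 × 15.5% = 7528.69
Specific component: 5443 × 2.71 = 14750.53
Import duty = 7528.69 + 14750.53 = 22279.22
VAT base = CIF + duty = 48572.22 + 22279.22 = 70851.44
Import VAT = 70851.44 × 10% = 7085.14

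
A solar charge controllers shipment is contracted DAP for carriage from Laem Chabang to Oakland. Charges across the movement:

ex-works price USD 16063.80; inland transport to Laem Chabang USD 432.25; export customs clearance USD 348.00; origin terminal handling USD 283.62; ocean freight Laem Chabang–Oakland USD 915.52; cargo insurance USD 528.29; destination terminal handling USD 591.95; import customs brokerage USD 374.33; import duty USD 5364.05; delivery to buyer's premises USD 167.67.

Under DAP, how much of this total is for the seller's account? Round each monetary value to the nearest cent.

Seller's account: USD 19331.10

DAP: the seller bears all costs to the named destination except import duty and clearance.
Seller's account: goods 16063.80 + inland to port 432.25 + export clearance 348.00 + origin terminal 283.62 + freight 915.52 + insurance 528.29 + destination terminal 591.95 + delivery 167.67 = 19331.10
Buyer's account: brokerage 374.33 + duty 5364.05 = 5738.38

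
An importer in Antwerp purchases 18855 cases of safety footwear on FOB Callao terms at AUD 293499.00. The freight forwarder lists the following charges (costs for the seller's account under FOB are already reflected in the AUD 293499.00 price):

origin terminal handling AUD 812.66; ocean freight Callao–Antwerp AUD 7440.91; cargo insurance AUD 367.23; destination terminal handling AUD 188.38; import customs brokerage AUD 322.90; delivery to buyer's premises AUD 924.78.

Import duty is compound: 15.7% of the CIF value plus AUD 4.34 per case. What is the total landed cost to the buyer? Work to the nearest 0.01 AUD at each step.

Total landed cost: AUD 431879.12

FOB: the seller bears costs until goods are on board at the origin port; the buyer bears freight, insurance and all costs thereafter.
Already in the invoice (seller's account under FOB): origin terminal — exclude.
CIF value = FOB price + freight + insurance = 293499.00 + 7440.91 + 367.23 = 301307.14
Ad valorem component: 301307.14 × 15.7% = 47305.22
Specific component: 18855 × 4.34 = 81830.70
Import duty = 47305.22 + 81830.70 = 129135.92
Buyer bears: freight 7440.91 + insurance 367.23 + destination terminal 188.38 + brokerage 322.90 + delivery 924.78 + duty 129135.92 = 138380.12
Landed cost = invoice 293499.00 + 138380.12 = 431879.12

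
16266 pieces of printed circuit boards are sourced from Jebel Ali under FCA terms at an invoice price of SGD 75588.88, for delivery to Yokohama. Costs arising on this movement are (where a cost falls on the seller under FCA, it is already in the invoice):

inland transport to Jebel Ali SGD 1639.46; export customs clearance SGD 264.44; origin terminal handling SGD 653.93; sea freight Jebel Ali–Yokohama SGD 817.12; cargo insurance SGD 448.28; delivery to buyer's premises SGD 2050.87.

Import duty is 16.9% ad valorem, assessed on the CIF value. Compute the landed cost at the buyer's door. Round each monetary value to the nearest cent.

Total landed cost: SGD 92657.97

FCA: the seller delivers export-cleared goods to the carrier; the buyer bears costs from that point.
Already in the invoice (seller's account under FCA): inland to port, export clearance — exclude.
CIF value = FCA price + origin terminal + freight + insurance = 75588.88 + 653.93 + 817.12 + 448.28 = 77508.21
Import duty = 77508.21 × 16.9% = 13098.89
Buyer bears: origin terminal 653.93 + freight 817.12 + insurance 448.28 + delivery 2050.87 + duty 13098.89 = 17069.09
Landed cost = invoice 75588.88 + 17069.09 = 92657.97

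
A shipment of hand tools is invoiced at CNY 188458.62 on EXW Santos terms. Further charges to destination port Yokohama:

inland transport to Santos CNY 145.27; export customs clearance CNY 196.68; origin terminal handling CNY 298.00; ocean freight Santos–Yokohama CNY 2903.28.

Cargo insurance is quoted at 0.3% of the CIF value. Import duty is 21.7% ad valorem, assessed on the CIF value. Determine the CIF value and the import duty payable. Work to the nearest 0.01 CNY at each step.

CIF value: CNY 192579.59; import duty: CNY 41789.77

Let C be the CIF value. C = EXW price + pre-shipment costs + freight + 0.3% × C
C − 0.3% × C = 188458.62 + 145.27 + 196.68 + 298.00 + 2903.28
0.997 × C = 192001.85
C = 192001.85 / 0.997 = 192579.59
Insurance premium = 0.3% × 192579.59 = 577.74
Import duty = 192579.59 × 21.7% = 41789.77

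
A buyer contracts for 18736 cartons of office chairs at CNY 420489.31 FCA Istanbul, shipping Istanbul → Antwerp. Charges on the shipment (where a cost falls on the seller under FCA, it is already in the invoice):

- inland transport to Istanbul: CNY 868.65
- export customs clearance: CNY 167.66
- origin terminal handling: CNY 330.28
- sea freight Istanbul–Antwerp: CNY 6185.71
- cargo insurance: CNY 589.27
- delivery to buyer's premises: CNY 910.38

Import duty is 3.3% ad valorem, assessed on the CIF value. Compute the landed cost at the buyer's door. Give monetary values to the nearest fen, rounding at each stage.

Total landed cost: CNY 442615.57

FCA: the seller delivers export-cleared goods to the carrier; the buyer bears costs from that point.
Already in the invoice (seller's account under FCA): inland to port, export clearance — exclude.
CIF value = FCA price + origin terminal + freight + insurance = 420489.31 + 330.28 + 6185.71 + 589.27 = 427594.57
Import duty = 427594.57 × 3.3% = 14110.62
Buyer bears: origin terminal 330.28 + freight 6185.71 + insurance 589.27 + delivery 910.38 + duty 14110.62 = 22126.26
Landed cost = invoice 420489.31 + 22126.26 = 442615.57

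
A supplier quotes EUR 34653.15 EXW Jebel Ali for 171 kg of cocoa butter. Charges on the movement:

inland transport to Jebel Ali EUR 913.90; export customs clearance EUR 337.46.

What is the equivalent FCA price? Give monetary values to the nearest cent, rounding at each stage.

FCA price: EUR 35904.51

From EXW to FCA, the seller additionally bears: inland to port, export clearance.
FCA price = 34653.15 + 913.90 + 337.46 = 35904.51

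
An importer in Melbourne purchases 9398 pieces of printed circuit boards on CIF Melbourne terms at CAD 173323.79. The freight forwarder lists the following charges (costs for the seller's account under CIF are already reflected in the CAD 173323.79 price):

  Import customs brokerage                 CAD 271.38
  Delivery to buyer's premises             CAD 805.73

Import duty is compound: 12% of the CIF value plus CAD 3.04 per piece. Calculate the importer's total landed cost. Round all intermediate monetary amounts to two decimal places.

Total landed cost: CAD 223769.67

CIF: the seller pays costs through ocean freight and marine insurance to the destination port.
The CIF price already equals the CIF value: 173323.79
Ad valorem component: 173323.79 × 12% = 20798.85
Specific component: 9398 × 3.04 = 28569.92
Import duty = 20798.85 + 28569.92 = 49368.77
Buyer bears: brokerage 271.38 + delivery 805.73 + duty 49368.77 = 50445.88
Landed cost = invoice 173323.79 + 50445.88 = 223769.67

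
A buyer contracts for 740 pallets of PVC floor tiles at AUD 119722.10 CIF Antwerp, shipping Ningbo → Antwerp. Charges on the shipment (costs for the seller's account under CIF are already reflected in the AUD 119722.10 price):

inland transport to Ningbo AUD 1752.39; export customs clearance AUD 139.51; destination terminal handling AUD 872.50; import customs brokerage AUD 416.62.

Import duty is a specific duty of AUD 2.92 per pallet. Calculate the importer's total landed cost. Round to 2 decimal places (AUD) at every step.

CIF: the seller pays costs through ocean freight and marine insurance to the destination port.
Already in the invoice (seller's account under CIF): inland to port, export clearance — exclude.
The CIF price already equals the CIF value: 119722.10
Import duty = 740 × 2.92 = 2160.80
Buyer bears: destination terminal 872.50 + brokerage 416.62 + duty 2160.80 = 3449.92
Landed cost = invoice 119722.10 + 3449.92 = 123172.02

Total landed cost: AUD 123172.02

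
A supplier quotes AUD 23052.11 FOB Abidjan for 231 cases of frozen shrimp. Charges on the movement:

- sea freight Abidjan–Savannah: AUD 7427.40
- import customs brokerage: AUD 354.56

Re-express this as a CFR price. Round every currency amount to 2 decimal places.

Not relevant to the conversion: brokerage — on the buyer under both terms; not part of either seller's price.
From FOB to CFR, the seller additionally bears: freight.
CFR price = 23052.11 + 7427.40 = 30479.51

CFR price: AUD 30479.51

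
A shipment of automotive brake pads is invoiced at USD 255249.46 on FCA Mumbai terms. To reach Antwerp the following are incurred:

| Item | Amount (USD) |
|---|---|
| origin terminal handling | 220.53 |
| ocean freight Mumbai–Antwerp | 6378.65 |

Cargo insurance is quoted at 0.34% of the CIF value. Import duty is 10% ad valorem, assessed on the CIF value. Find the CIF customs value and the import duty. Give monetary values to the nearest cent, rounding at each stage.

CIF value: USD 262741.96; import duty: USD 26274.20

Let C be the CIF value. C = FCA price + pre-shipment costs + freight + 0.34% × C
C − 0.34% × C = 255249.46 + 220.53 + 6378.65
0.9966 × C = 261848.64
C = 261848.64 / 0.9966 = 262741.96
Insurance premium = 0.34% × 262741.96 = 893.32
Import duty = 262741.96 × 10% = 26274.20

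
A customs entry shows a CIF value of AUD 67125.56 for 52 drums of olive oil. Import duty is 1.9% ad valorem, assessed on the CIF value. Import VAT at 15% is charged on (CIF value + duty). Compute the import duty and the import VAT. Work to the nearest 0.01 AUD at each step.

Import duty = 67125.56 × 1.9% = 1275.39
VAT base = CIF + duty = 67125.56 + 1275.39 = 68400.95
Import VAT = 68400.95 × 15% = 10260.14

Import duty: AUD 1275.39; import VAT: AUD 10260.14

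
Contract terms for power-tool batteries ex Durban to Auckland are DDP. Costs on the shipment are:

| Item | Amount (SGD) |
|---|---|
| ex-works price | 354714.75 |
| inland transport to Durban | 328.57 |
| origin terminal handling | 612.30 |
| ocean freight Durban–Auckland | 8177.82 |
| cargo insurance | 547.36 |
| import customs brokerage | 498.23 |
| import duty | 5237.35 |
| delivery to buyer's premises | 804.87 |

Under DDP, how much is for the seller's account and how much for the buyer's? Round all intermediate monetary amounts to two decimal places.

Seller: SGD 370921.25; buyer: SGD 0.00

DDP: the seller bears all costs including import duty.
Seller's account: goods 354714.75 + inland to port 328.57 + origin terminal 612.30 + freight 8177.82 + insurance 547.36 + brokerage 498.23 + duty 5237.35 + delivery 804.87 = 370921.25
Buyer's account: 0.00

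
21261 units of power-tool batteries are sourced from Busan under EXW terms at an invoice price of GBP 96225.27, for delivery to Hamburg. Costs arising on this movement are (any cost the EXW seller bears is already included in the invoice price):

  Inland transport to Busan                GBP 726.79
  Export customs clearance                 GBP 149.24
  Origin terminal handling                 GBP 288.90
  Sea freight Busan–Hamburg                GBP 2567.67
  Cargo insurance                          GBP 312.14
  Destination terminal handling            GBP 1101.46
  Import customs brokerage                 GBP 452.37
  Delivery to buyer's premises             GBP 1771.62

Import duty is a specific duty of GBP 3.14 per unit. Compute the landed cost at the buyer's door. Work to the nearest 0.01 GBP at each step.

EXW: the seller makes goods available at their premises; the buyer bears all onward costs.
CIF value = EXW price + inland to port + export clearance + origin terminal + freight + insurance = 96225.27 + 726.79 + 149.24 + 288.90 + 2567.67 + 312.14 = 100270.01
Import duty = 21261 × 3.14 = 66759.54
Buyer bears: inland to port 726.79 + export clearance 149.24 + origin terminal 288.90 + freight 2567.67 + insurance 312.14 + destination terminal 1101.46 + brokerage 452.37 + delivery 1771.62 + duty 66759.54 = 74129.73
Landed cost = invoice 96225.27 + 74129.73 = 170355.00

Total landed cost: GBP 170355.00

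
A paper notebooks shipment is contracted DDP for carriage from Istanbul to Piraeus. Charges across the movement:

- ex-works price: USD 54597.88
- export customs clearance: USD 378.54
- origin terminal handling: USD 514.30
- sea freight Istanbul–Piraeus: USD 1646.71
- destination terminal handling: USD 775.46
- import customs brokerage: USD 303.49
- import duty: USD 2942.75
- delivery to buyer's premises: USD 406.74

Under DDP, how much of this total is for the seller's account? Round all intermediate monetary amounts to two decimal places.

Seller's account: USD 61565.87

DDP: the seller bears all costs including import duty.
Seller's account: goods 54597.88 + export clearance 378.54 + origin terminal 514.30 + freight 1646.71 + destination terminal 775.46 + brokerage 303.49 + duty 2942.75 + delivery 406.74 = 61565.87
Buyer's account: 0.00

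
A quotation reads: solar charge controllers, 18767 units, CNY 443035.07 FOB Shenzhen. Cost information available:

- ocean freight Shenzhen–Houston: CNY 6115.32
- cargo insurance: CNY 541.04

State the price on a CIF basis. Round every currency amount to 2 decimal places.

From FOB to CIF, the seller additionally bears: freight, insurance.
CIF price = 443035.07 + 6115.32 + 541.04 = 449691.43

CIF price: CNY 449691.43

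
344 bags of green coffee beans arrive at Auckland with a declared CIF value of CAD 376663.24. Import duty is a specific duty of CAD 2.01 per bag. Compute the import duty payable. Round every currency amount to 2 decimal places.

Import duty: CAD 691.44

Import duty = 344 × 2.01 = 691.44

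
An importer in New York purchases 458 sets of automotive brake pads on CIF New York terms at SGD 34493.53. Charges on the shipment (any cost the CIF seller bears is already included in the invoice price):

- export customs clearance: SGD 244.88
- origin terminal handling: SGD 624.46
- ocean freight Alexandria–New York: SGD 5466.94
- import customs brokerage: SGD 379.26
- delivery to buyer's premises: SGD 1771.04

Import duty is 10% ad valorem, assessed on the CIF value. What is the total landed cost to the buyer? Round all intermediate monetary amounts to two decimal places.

Total landed cost: SGD 40093.18

CIF: the seller pays costs through ocean freight and marine insurance to the destination port.
Already in the invoice (seller's account under CIF): export clearance, origin terminal, freight — exclude.
The CIF price already equals the CIF value: 34493.53
Import duty = 34493.53 × 10% = 3449.35
Buyer bears: brokerage 379.26 + delivery 1771.04 + duty 3449.35 = 5599.65
Landed cost = invoice 34493.53 + 5599.65 = 40093.18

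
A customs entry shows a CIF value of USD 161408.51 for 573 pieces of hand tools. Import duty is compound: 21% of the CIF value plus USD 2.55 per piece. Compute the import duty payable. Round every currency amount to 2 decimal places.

Ad valorem component: 161408.51 × 21% = 33895.79
Specific component: 573 × 2.55 = 1461.15
Import duty = 33895.79 + 1461.15 = 35356.94

Import duty: USD 35356.94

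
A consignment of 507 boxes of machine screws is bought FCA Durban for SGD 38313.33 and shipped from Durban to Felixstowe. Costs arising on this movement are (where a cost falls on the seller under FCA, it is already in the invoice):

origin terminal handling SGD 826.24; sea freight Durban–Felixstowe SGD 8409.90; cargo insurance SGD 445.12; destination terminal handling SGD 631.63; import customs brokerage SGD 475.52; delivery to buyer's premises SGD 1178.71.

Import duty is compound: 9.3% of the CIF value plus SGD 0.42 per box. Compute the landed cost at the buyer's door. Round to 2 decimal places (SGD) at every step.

FCA: the seller delivers export-cleared goods to the carrier; the buyer bears costs from that point.
CIF value = FCA price + origin terminal + freight + insurance = 38313.33 + 826.24 + 8409.90 + 445.12 = 47994.59
Ad valorem component: 47994.59 × 9.3% = 4463.50
Specific component: 507 × 0.42 = 212.94
Import duty = 4463.50 + 212.94 = 4676.44
Buyer bears: origin terminal 826.24 + freight 8409.90 + insurance 445.12 + destination terminal 631.63 + brokerage 475.52 + delivery 1178.71 + duty 4676.44 = 16643.56
Landed cost = invoice 38313.33 + 16643.56 = 54956.89

Total landed cost: SGD 54956.89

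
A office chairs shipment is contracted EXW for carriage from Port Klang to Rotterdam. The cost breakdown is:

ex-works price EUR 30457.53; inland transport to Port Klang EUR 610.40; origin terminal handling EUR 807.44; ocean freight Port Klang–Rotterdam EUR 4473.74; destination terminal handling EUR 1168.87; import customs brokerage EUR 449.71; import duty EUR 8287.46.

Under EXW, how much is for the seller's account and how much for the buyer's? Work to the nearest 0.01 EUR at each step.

EXW: the seller makes goods available at their premises; the buyer bears all onward costs.
Seller's account: goods 30457.53 = 30457.53
Buyer's account: inland to port 610.40 + origin terminal 807.44 + freight 4473.74 + destination terminal 1168.87 + brokerage 449.71 + duty 8287.46 = 15797.62

Seller: EUR 30457.53; buyer: EUR 15797.62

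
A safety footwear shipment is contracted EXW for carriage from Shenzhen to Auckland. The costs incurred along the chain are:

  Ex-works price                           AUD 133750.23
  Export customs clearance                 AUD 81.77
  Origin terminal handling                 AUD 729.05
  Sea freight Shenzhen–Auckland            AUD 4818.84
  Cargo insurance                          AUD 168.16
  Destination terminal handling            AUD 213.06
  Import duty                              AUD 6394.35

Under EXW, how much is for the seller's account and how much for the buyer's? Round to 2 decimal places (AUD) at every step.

Seller: AUD 133750.23; buyer: AUD 12405.23

EXW: the seller makes goods available at their premises; the buyer bears all onward costs.
Seller's account: goods 133750.23 = 133750.23
Buyer's account: export clearance 81.77 + origin terminal 729.05 + freight 4818.84 + insurance 168.16 + destination terminal 213.06 + duty 6394.35 = 12405.23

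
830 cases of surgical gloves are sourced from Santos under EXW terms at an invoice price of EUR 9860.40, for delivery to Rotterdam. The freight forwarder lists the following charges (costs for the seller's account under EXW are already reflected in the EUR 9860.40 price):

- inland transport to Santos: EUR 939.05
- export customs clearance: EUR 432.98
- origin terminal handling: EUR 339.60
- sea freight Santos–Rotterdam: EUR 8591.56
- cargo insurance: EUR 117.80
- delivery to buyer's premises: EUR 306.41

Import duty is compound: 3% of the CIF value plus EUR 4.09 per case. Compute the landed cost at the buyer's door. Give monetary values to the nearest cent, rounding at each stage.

Total landed cost: EUR 24590.94

EXW: the seller makes goods available at their premises; the buyer bears all onward costs.
CIF value = EXW price + inland to port + export clearance + origin terminal + freight + insurance = 9860.40 + 939.05 + 432.98 + 339.60 + 8591.56 + 117.80 = 20281.39
Ad valorem component: 20281.39 × 3% = 608.44
Specific component: 830 × 4.09 = 3394.70
Import duty = 608.44 + 3394.70 = 4003.14
Buyer bears: inland to port 939.05 + export clearance 432.98 + origin terminal 339.60 + freight 8591.56 + insurance 117.80 + delivery 306.41 + duty 4003.14 = 14730.54
Landed cost = invoice 9860.40 + 14730.54 = 24590.94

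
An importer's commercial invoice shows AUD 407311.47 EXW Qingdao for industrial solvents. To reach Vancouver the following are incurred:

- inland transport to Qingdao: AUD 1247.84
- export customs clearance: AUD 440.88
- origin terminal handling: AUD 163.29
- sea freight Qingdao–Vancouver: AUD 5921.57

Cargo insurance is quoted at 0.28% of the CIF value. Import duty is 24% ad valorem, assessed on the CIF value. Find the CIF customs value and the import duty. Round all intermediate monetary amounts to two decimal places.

CIF value: AUD 416250.55; import duty: AUD 99900.13

Let C be the CIF value. C = EXW price + pre-shipment costs + freight + 0.28% × C
C − 0.28% × C = 407311.47 + 1247.84 + 440.88 + 163.29 + 5921.57
0.9972 × C = 415085.05
C = 415085.05 / 0.9972 = 416250.55
Insurance premium = 0.28% × 416250.55 = 1165.50
Import duty = 416250.55 × 24% = 99900.13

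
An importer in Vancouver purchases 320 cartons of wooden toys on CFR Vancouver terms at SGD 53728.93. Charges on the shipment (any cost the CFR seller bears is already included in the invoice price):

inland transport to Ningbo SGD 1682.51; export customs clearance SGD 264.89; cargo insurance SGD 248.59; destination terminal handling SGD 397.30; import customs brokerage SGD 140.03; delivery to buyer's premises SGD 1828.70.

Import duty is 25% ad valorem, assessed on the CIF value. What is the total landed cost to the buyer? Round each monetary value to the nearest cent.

Total landed cost: SGD 69837.93

CFR: the seller pays costs through ocean freight to the destination port, but not insurance.
Already in the invoice (seller's account under CFR): inland to port, export clearance — exclude.
CIF value = CFR price + insurance = 53728.93 + 248.59 = 53977.52
Import duty = 53977.52 × 25% = 13494.38
Buyer bears: insurance 248.59 + destination terminal 397.30 + brokerage 140.03 + delivery 1828.70 + duty 13494.38 = 16109.00
Landed cost = invoice 53728.93 + 16109.00 = 69837.93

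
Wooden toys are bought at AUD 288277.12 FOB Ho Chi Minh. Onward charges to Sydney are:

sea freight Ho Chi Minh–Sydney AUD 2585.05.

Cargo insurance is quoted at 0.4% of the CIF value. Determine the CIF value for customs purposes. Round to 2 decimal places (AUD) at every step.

Let C be the CIF value. C = FOB price + freight + 0.4% × C
C − 0.4% × C = 288277.12 + 2585.05
0.996 × C = 290862.17
C = 290862.17 / 0.996 = 292030.29
Insurance premium = 0.4% × 292030.29 = 1168.12

CIF value: AUD 292030.29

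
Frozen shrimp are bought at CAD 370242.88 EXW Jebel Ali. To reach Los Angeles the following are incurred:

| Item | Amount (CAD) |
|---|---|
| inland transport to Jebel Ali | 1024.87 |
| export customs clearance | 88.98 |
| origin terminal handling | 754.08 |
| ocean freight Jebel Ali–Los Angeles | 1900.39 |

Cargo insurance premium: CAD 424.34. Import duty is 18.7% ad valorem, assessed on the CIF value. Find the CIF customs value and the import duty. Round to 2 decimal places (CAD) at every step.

CIF = EXW price + pre-shipment costs + freight + insurance
CIF = 370242.88 + 1024.87 + 88.98 + 754.08 + 1900.39 + 424.34 = 374435.54
Import duty = 374435.54 × 18.7% = 70019.45

CIF value: CAD 374435.54; import duty: CAD 70019.45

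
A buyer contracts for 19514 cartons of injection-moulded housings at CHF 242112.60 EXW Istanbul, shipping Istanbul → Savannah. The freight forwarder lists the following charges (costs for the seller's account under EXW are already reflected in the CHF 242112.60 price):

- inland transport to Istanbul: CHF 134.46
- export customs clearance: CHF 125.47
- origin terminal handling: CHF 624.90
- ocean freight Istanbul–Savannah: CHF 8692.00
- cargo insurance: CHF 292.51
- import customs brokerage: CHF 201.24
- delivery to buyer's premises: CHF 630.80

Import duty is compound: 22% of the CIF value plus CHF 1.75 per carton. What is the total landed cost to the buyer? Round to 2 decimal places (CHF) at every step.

Total landed cost: CHF 342399.51

EXW: the seller makes goods available at their premises; the buyer bears all onward costs.
CIF value = EXW price + inland to port + export clearance + origin terminal + freight + insurance = 242112.60 + 134.46 + 125.47 + 624.90 + 8692.00 + 292.51 = 251981.94
Ad valorem component: 251981.94 × 22% = 55436.03
Specific component: 19514 × 1.75 = 34149.50
Import duty = 55436.03 + 34149.50 = 89585.53
Buyer bears: inland to port 134.46 + export clearance 125.47 + origin terminal 624.90 + freight 8692.00 + insurance 292.51 + brokerage 201.24 + delivery 630.80 + duty 89585.53 = 100286.91
Landed cost = invoice 242112.60 + 100286.91 = 342399.51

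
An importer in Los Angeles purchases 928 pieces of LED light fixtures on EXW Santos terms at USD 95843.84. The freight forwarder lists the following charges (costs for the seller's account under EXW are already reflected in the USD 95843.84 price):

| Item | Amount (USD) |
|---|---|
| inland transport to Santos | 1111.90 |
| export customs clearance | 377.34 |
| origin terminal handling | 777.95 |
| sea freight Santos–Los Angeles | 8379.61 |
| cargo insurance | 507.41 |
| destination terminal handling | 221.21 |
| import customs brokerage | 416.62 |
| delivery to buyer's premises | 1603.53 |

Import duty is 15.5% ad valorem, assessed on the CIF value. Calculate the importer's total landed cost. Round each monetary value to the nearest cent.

Total landed cost: USD 125824.11

EXW: the seller makes goods available at their premises; the buyer bears all onward costs.
CIF value = EXW price + inland to port + export clearance + origin terminal + freight + insurance = 95843.84 + 1111.90 + 377.34 + 777.95 + 8379.61 + 507.41 = 106998.05
Import duty = 106998.05 × 15.5% = 16584.70
Buyer bears: inland to port 1111.90 + export clearance 377.34 + origin terminal 777.95 + freight 8379.61 + insurance 507.41 + destination terminal 221.21 + brokerage 416.62 + delivery 1603.53 + duty 16584.70 = 29980.27
Landed cost = invoice 95843.84 + 29980.27 = 125824.11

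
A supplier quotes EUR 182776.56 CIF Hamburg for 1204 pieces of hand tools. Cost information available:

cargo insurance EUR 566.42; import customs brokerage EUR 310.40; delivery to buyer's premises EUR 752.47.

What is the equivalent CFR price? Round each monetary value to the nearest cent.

Not relevant to the conversion: brokerage, delivery — on the buyer under both terms; not part of either seller's price.
From CIF to CFR, the seller no longer bears: insurance.
CFR price = 182776.56 − 566.42 = 182210.14

CFR price: EUR 182210.14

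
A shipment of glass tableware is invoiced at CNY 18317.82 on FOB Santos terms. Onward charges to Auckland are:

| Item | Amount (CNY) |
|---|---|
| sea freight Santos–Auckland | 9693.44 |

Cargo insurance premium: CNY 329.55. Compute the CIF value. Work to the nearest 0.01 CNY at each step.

CIF value: CNY 28340.81

CIF = FOB price + freight + insurance
CIF = 18317.82 + 9693.44 + 329.55 = 28340.81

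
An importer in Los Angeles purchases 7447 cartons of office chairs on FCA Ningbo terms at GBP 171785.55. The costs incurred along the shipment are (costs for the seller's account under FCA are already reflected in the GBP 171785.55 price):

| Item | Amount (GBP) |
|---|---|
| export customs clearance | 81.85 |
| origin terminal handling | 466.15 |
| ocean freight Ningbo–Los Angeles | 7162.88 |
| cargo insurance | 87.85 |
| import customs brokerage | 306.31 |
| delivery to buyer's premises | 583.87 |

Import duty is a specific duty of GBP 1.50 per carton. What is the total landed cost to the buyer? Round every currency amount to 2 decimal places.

Total landed cost: GBP 191563.11

FCA: the seller delivers export-cleared goods to the carrier; the buyer bears costs from that point.
Already in the invoice (seller's account under FCA): export clearance — exclude.
CIF value = FCA price + origin terminal + freight + insurance = 171785.55 + 466.15 + 7162.88 + 87.85 = 179502.43
Import duty = 7447 × 1.50 = 11170.50
Buyer bears: origin terminal 466.15 + freight 7162.88 + insurance 87.85 + brokerage 306.31 + delivery 583.87 + duty 11170.50 = 19777.56
Landed cost = invoice 171785.55 + 19777.56 = 191563.11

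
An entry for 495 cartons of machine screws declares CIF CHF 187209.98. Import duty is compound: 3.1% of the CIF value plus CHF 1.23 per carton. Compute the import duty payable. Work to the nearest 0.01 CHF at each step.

Ad valorem component: 187209.98 × 3.1% = 5803.51
Specific component: 495 × 1.23 = 608.85
Import duty = 5803.51 + 608.85 = 6412.36

Import duty: CHF 6412.36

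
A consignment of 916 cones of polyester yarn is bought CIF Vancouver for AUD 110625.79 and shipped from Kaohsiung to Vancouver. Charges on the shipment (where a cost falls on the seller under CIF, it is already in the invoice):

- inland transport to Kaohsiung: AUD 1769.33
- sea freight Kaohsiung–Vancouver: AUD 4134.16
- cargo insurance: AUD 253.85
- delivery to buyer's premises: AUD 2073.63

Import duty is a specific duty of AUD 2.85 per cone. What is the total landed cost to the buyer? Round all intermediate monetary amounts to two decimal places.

CIF: the seller pays costs through ocean freight and marine insurance to the destination port.
Already in the invoice (seller's account under CIF): inland to port, freight, insurance — exclude.
The CIF price already equals the CIF value: 110625.79
Import duty = 916 × 2.85 = 2610.60
Buyer bears: delivery 2073.63 + duty 2610.60 = 4684.23
Landed cost = invoice 110625.79 + 4684.23 = 115310.02

Total landed cost: AUD 115310.02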